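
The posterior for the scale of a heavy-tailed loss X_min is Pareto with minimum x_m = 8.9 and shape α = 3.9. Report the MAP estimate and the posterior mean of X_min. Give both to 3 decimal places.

The Pareto density is strictly decreasing on [x_m, ∞), so the mode is x_m = 8.900.
Mean = α·x_m/(α−1) = 3.9·8.9/2.9 = 11.969.
Right-skewed posterior ⇒ mode < mean.

MAP = 8.900; posterior mean = 11.969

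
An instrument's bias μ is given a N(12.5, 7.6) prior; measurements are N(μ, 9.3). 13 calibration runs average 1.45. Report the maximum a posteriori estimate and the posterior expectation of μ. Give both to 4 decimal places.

maximum a posteriori estimate = 2.4006, posterior expectation = 2.4006

Posterior for μ is Normal. Precision-weighted mean: (1/7.6·12.5 + 13/9.3·1.45) / (1/7.6 + 13/9.3) = 2.4006.
A Normal posterior is symmetric, so mode = mean.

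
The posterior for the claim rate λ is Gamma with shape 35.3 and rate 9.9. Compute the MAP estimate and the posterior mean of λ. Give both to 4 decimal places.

Mode = (α−1)/β = 34.3/9.9 = 3.4646.
Mean = α/β = 35.3/9.9 = 3.5657.

MAP: 3.4646. Posterior mean: 3.5657.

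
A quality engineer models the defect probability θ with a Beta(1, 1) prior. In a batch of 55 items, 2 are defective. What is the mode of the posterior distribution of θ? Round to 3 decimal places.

0.036

Posterior: Beta(1+2, 1+53) = Beta(3, 54).
Mode = (3−1)/(3+54−2) = 2/55 = 0.036.
With a flat prior the MAP equals the MLE, 2/55.
Mean = 3/(3+54) = 3/57 = 0.053.
This is the posterior mode — the MAP estimate.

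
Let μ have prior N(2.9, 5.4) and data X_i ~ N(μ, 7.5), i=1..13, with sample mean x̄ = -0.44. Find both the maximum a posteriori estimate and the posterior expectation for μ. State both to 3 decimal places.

MAP = -0.118; posterior mean = -0.118

Posterior for μ is Normal. Precision-weighted mean: (1/5.4·2.9 + 13/7.5·-0.44) / (1/5.4 + 13/7.5) = -0.118.
A Normal posterior is symmetric, so mode = mean.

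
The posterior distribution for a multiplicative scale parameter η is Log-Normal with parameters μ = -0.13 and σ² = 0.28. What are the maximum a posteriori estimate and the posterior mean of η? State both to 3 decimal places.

Mode = exp(μ − σ²) = exp(-0.41) = 0.664.
Mean = exp(μ + σ²/2) = exp(0.010) = 1.010.
Mean > mode: the posterior has a right tail.

maximum a posteriori estimate = 0.664, posterior mean = 1.010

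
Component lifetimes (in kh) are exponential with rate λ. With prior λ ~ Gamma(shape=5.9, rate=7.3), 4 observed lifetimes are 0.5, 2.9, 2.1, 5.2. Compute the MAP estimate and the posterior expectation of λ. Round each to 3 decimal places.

λ_MAP = 0.494, E[λ|data] = 0.550

Σ times = 10.7. Posterior: Gamma(shape = 5.9+4 = 9.9, rate = 7.3+10.7 = 18.0).
Mode = (α−1)/β = 8.9/18.0 = 0.494.
Mean = α/β = 9.9/18.0 = 0.550.
The posterior is right-skewed, so the mean exceeds the mode.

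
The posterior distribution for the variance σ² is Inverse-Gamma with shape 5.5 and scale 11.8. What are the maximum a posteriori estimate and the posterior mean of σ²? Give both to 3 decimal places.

maximum a posteriori estimate = 1.815, posterior mean = 2.622

Mode = β/(α+1) = 11.8/6.5 = 1.815.
Mean = β/(α−1) = 11.8/4.5 = 2.622.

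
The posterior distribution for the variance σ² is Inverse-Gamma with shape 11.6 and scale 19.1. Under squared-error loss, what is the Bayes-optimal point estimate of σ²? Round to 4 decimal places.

1.8019

Mode = β/(α+1) = 19.1/12.6 = 1.5159.
Mean = β/(α−1) = 19.1/10.6 = 1.8019.
Squared-error loss ⇒ the optimal estimator is the posterior mean.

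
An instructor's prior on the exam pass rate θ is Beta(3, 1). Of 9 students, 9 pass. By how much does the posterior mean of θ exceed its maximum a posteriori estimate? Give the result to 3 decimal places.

-0.077

Posterior: Beta(3+9, 1+0) = Beta(12, 1).
Since β = 1 ≤ 1 and α > 1, the Beta density is monotone increasing on [0,1]; the mode is at 1.
Mean = 12/(12+1) = 0.923.
Difference = 0.923 − 1.000 = -0.077.
The mean is pulled below the mode by the posterior's left skew.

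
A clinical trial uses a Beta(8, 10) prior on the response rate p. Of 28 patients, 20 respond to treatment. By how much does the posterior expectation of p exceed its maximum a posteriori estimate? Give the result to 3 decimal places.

Posterior: Beta(8+20, 10+8) = Beta(28, 18).
Mode = (28−1)/(28+18−2) = 27/44 = 0.614.
Mean = 28/(28+18) = 28/46 = 0.609.
Difference = 0.609 − 0.614 = -0.005.
The posterior is left-skewed, so the mode exceeds the mean.

-0.005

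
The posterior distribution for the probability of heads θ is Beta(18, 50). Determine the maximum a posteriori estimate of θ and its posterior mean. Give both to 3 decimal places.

Mode = (18−1)/(18+50−2) = 17/66 = 0.258.
Mean = 18/(18+50) = 18/68 = 0.265.
Mean > mode: the posterior has a right tail.

MAP: 0.258. Posterior mean: 0.265.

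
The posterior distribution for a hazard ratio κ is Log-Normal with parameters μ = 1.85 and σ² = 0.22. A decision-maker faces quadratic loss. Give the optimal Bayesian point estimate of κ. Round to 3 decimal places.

Mode = exp(μ − σ²) = exp(1.63) = 5.104.
Mean = exp(μ + σ²/2) = exp(1.960) = 7.099.
Quadratic loss ⇒ the optimal estimator is the posterior mean.

7.099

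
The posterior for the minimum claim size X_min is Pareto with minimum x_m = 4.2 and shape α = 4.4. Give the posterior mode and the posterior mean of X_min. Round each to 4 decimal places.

The Pareto density is strictly decreasing on [x_m, ∞), so the mode is x_m = 4.2000.
Mean = α·x_m/(α−1) = 4.4·4.2/3.4 = 5.4353.

X_min_MAP = 4.2000, E[X_min|data] = 5.4353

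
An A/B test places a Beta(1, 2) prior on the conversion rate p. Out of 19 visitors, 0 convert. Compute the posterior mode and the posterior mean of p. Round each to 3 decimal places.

Posterior: Beta(1+0, 2+19) = Beta(1, 21).
Since α = 1 ≤ 1 and β > 1, the Beta density is monotone decreasing on [0,1]; the mode is at 0.
Mean = 1/(1+21) = 0.045.

p_MAP = 0.000, E[p|data] = 0.045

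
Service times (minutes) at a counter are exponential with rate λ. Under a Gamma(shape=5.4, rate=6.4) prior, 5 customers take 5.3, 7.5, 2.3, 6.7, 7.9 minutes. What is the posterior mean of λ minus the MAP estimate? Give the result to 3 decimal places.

Σ times = 29.7. Posterior: Gamma(shape = 5.4+5 = 10.4, rate = 6.4+29.7 = 36.1).
Mode = (α−1)/β = 9.4/36.1 = 0.260.
Mean = α/β = 10.4/36.1 = 0.288.
Difference = 0.288 − 0.260 = 0.028.
Mean > mode: the posterior has a right tail.

0.028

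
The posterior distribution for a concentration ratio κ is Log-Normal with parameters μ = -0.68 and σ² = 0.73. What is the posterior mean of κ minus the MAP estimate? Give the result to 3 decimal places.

0.486

Mode = exp(μ − σ²) = exp(-1.41) = 0.244.
Mean = exp(μ + σ²/2) = exp(-0.315) = 0.730.
Difference = 0.730 − 0.244 = 0.486.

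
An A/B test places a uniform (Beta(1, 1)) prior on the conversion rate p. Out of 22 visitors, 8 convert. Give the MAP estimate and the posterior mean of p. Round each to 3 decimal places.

Posterior: Beta(1+8, 1+14) = Beta(9, 15).
Mode = (9−1)/(9+15−2) = 8/22 = 0.364.
Mean = 9/(9+15) = 9/24 = 0.375.
The posterior is right-skewed, so the mean exceeds the mode.

MAP = 0.364; posterior mean = 0.375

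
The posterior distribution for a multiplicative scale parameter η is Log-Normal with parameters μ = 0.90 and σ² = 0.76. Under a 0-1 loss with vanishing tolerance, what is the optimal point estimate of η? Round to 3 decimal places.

Mode = exp(μ − σ²) = exp(0.14) = 1.150.
Mean = exp(μ + σ²/2) = exp(1.280) = 3.597.
This is the posterior mode — the MAP estimate.

1.150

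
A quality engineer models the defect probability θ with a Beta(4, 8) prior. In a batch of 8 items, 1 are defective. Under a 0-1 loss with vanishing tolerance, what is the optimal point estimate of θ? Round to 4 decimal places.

0.2222

Posterior: Beta(4+1, 8+7) = Beta(5, 15).
Mode = (5−1)/(5+15−2) = 4/18 = 0.2222.
Mean = 5/(5+15) = 5/20 = 0.2500.
This is the posterior mode — the MAP estimate.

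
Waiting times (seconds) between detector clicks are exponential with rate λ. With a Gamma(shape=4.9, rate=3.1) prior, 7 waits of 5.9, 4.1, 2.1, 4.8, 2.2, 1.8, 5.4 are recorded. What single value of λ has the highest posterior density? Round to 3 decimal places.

Σ times = 26.3. Posterior: Gamma(shape = 4.9+7 = 11.9, rate = 3.1+26.3 = 29.4).
Mode = (α−1)/β = 10.9/29.4 = 0.371.
Mean = α/β = 11.9/29.4 = 0.405.
This is the posterior mode — the MAP estimate.

0.371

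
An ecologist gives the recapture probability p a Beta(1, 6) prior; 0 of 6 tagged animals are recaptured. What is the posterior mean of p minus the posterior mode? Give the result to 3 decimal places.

Posterior: Beta(1+0, 6+6) = Beta(1, 12).
Since α = 1 ≤ 1 and β > 1, the Beta density is monotone decreasing on [0,1]; the mode is at 0.
Mean = 1/(1+12) = 0.077.
Difference = 0.077 − 0.000 = 0.077.

0.077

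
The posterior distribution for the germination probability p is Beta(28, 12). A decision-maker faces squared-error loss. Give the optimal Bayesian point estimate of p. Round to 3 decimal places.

Mode = (28−1)/(28+12−2) = 27/38 = 0.711.
Mean = 28/(28+12) = 28/40 = 0.700.
Squared-error loss ⇒ the optimal estimator is the posterior mean.

0.700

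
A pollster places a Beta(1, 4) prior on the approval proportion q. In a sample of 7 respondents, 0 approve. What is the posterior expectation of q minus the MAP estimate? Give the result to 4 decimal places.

Posterior: Beta(1+0, 4+7) = Beta(1, 11).
Since α = 1 ≤ 1 and β > 1, the Beta density is monotone decreasing on [0,1]; the mode is at 0.
Mean = 1/(1+11) = 0.0833.
Difference = 0.0833 − 0.0000 = 0.0833.

0.0833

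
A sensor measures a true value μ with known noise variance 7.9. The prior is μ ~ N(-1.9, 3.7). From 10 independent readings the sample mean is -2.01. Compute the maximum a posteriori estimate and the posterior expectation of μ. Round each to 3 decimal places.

Posterior for μ is Normal. Precision-weighted mean: (1/3.7·-1.9 + 10/7.9·-2.01) / (1/3.7 + 10/7.9) = -1.991.
A Normal posterior is symmetric, so mode = mean.

MAP = -1.991; posterior mean = -1.991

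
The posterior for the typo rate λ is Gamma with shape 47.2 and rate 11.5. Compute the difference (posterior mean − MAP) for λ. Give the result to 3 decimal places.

Mode = (α−1)/β = 46.2/11.5 = 4.017.
Mean = α/β = 47.2/11.5 = 4.104.
Difference = 4.104 − 4.017 = 0.087.
The posterior is right-skewed, so the mean exceeds the mode.

0.087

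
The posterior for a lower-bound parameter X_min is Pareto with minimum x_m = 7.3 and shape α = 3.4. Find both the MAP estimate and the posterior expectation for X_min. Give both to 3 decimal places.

MAP = 7.300, posterior mean = 10.342

The Pareto density is strictly decreasing on [x_m, ∞), so the mode is x_m = 7.300.
Mean = α·x_m/(α−1) = 3.4·7.3/2.4 = 10.342.
Mean > mode: the posterior has a right tail.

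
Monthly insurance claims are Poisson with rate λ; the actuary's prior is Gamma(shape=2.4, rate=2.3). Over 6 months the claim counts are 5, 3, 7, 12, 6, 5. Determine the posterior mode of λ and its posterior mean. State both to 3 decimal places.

MAP: 4.747. Posterior mean: 4.867.

Σ counts = 38. Posterior: Gamma(shape = 2.4+38 = 40.4, rate = 2.3+6 = 8.3).
Mode = (α−1)/β = 39.4/8.3 = 4.747.
Mean = α/β = 40.4/8.3 = 4.867.
The mean is pulled above the mode by the posterior's right skew.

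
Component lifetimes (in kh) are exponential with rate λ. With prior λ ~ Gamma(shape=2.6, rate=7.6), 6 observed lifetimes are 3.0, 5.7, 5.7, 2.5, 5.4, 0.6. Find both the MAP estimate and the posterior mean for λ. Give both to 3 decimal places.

Σ times = 22.9. Posterior: Gamma(shape = 2.6+6 = 8.6, rate = 7.6+22.9 = 30.5).
Mode = (α−1)/β = 7.6/30.5 = 0.249.
Mean = α/β = 8.6/30.5 = 0.282.
Right-skewed posterior ⇒ mode < mean.

λ_MAP = 0.249, E[λ|data] = 0.282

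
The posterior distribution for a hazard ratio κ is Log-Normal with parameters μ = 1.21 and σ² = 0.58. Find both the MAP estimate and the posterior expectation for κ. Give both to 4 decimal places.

MAP = 1.8776, posterior mean = 4.4817

Mode = exp(μ − σ²) = exp(0.63) = 1.8776.
Mean = exp(μ + σ²/2) = exp(1.500) = 4.4817.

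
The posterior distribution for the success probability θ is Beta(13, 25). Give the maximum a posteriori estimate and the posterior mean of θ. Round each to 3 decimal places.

Mode = (13−1)/(13+25−2) = 12/36 = 0.333.
Mean = 13/(13+25) = 13/38 = 0.342.

θ_MAP = 0.333, E[θ|data] = 0.342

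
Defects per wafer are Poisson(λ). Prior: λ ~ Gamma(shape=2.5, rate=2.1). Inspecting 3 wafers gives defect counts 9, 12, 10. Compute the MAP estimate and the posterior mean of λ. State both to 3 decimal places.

Σ counts = 31. Posterior: Gamma(shape = 2.5+31 = 33.5, rate = 2.1+3 = 5.1).
Mode = (α−1)/β = 32.5/5.1 = 6.373.
Mean = α/β = 33.5/5.1 = 6.569.

MAP = 6.373, posterior mean = 6.569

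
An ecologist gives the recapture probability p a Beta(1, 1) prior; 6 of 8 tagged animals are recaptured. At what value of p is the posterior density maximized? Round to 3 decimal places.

0.750

Posterior: Beta(1+6, 1+2) = Beta(7, 3).
Mode = (7−1)/(7+3−2) = 6/8 = 0.750.
With a flat prior the MAP equals the MLE, 6/8.
Mean = 7/(7+3) = 7/10 = 0.700.
This is the posterior mode — the MAP estimate.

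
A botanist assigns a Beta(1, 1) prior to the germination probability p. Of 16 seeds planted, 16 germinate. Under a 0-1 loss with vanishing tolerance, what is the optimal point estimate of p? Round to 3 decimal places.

1.000

Posterior: Beta(1+16, 1+0) = Beta(17, 1).
Since β = 1 ≤ 1 and α > 1, the Beta density is monotone increasing on [0,1]; the mode is at 1.
Mean = 17/(17+1) = 0.944.
This is the posterior mode — the MAP estimate.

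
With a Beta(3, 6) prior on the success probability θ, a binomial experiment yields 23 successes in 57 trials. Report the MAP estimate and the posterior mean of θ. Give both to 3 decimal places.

Posterior: Beta(3+23, 6+34) = Beta(26, 40).
Mode = (26−1)/(26+40−2) = 25/64 = 0.391.
Mean = 26/(26+40) = 26/66 = 0.394.
The mean is pulled above the mode by the posterior's right skew.

MAP: 0.391. Posterior mean: 0.394.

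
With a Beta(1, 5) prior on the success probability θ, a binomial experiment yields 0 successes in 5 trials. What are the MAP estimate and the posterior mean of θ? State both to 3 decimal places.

MAP = 0.000, posterior mean = 0.091

Posterior: Beta(1+0, 5+5) = Beta(1, 10).
Since α = 1 ≤ 1 and β > 1, the Beta density is monotone decreasing on [0,1]; the mode is at 0.
Mean = 1/(1+10) = 0.091.
Right-skewed posterior ⇒ mode < mean.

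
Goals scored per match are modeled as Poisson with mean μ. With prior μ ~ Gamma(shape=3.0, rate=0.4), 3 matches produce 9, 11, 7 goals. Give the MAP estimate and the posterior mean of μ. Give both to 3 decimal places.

Σ counts = 27. Posterior: Gamma(shape = 3.0+27 = 30.0, rate = 0.4+3 = 3.4).
Mode = (α−1)/β = 29.0/3.4 = 8.529.
Mean = α/β = 30.0/3.4 = 8.824.

MAP = 8.529, posterior mean = 8.824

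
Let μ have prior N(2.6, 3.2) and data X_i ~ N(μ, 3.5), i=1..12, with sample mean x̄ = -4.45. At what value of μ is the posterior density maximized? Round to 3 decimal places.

Posterior for μ is Normal. Precision-weighted mean: (1/3.2·2.6 + 12/3.5·-4.45) / (1/3.2 + 12/3.5) = -3.861.
A Normal posterior is symmetric, so mode = mean.
This is the posterior mode — the MAP estimate.

-3.861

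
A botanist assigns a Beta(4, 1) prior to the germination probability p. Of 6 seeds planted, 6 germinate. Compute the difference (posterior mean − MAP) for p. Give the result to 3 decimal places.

-0.091

Posterior: Beta(4+6, 1+0) = Beta(10, 1).
Since β = 1 ≤ 1 and α > 1, the Beta density is monotone increasing on [0,1]; the mode is at 1.
Mean = 10/(10+1) = 0.909.
Difference = 0.909 − 1.000 = -0.091.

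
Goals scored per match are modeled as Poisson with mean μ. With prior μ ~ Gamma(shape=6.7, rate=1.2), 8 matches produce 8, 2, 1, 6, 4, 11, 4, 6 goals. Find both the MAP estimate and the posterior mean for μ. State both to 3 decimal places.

MAP = 5.185; posterior mean = 5.293

Σ counts = 42. Posterior: Gamma(shape = 6.7+42 = 48.7, rate = 1.2+8 = 9.2).
Mode = (α−1)/β = 47.7/9.2 = 5.185.
Mean = α/β = 48.7/9.2 = 5.293.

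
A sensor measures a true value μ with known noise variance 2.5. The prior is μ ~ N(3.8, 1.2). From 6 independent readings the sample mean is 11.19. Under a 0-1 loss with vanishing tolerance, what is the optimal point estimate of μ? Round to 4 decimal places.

9.2854

Posterior for μ is Normal. Precision-weighted mean: (1/1.2·3.8 + 6/2.5·11.19) / (1/1.2 + 6/2.5) = 9.2854.
A Normal posterior is symmetric, so mode = mean.
This is the posterior mode — the MAP estimate.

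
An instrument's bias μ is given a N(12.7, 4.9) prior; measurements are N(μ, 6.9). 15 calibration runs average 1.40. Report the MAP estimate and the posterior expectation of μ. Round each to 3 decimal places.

MAP estimate = 2.370, posterior expectation = 2.370

Posterior for μ is Normal. Precision-weighted mean: (1/4.9·12.7 + 15/6.9·1.40) / (1/4.9 + 15/6.9) = 2.370.
A Normal posterior is symmetric, so mode = mean.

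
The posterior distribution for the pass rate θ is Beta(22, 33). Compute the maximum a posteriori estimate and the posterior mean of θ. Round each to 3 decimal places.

maximum a posteriori estimate = 0.396, posterior mean = 0.400

Mode = (22−1)/(22+33−2) = 21/53 = 0.396.
Mean = 22/(22+33) = 22/55 = 0.400.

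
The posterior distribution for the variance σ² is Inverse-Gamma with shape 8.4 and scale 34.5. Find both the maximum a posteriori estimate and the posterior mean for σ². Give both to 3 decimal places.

Mode = β/(α+1) = 34.5/9.4 = 3.670.
Mean = β/(α−1) = 34.5/7.4 = 4.662.
The mean is pulled above the mode by the posterior's right skew.

σ²_MAP = 3.670, E[σ²|data] = 4.662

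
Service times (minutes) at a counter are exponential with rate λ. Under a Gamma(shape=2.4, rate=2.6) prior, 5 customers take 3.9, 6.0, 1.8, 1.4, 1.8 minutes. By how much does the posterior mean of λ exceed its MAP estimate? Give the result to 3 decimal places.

Σ times = 14.9. Posterior: Gamma(shape = 2.4+5 = 7.4, rate = 2.6+14.9 = 17.5).
Mode = (α−1)/β = 6.4/17.5 = 0.366.
Mean = α/β = 7.4/17.5 = 0.423.
Difference = 0.423 − 0.366 = 0.057.
Right-skewed posterior ⇒ mode < mean.

0.057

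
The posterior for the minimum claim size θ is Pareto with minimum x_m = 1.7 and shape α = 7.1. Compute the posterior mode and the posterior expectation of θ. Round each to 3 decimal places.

The Pareto density is strictly decreasing on [x_m, ∞), so the mode is x_m = 1.700.
Mean = α·x_m/(α−1) = 7.1·1.7/6.1 = 1.979.

MAP = 1.700, posterior mean = 1.979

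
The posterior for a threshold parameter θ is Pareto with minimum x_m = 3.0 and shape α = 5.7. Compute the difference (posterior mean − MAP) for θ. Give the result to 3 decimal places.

The Pareto density is strictly decreasing on [x_m, ∞), so the mode is x_m = 3.000.
Mean = α·x_m/(α−1) = 5.7·3.0/4.7 = 3.638.
Difference = 3.638 − 3.000 = 0.638.
The posterior is right-skewed, so the mean exceeds the mode.

0.638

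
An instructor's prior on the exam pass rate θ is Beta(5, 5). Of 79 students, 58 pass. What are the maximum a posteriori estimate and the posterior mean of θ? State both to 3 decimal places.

MAP = 0.713, posterior mean = 0.708

Posterior: Beta(5+58, 5+21) = Beta(63, 26).
Mode = (63−1)/(63+26−2) = 62/87 = 0.713.
Mean = 63/(63+26) = 63/89 = 0.708.
The posterior is left-skewed, so the mode exceeds the mean.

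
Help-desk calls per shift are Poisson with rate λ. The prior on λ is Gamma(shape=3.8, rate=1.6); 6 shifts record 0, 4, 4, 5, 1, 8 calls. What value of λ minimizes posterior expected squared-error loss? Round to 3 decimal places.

Σ counts = 22. Posterior: Gamma(shape = 3.8+22 = 25.8, rate = 1.6+6 = 7.6).
Mode = (α−1)/β = 24.8/7.6 = 3.263.
Mean = α/β = 25.8/7.6 = 3.395.
Squared-error loss ⇒ the optimal estimator is the posterior mean.

3.395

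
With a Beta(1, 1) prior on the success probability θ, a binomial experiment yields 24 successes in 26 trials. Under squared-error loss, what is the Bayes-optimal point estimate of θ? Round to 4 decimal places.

Posterior: Beta(1+24, 1+2) = Beta(25, 3).
Mode = (25−1)/(25+3−2) = 24/26 = 0.9231.
With a flat prior the MAP equals the MLE, 24/26.
Mean = 25/(25+3) = 25/28 = 0.8929.
Squared-error loss ⇒ the optimal estimator is the posterior mean.

0.8929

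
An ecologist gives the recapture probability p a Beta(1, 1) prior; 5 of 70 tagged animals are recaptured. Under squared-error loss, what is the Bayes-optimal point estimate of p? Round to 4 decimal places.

0.0833

Posterior: Beta(1+5, 1+65) = Beta(6, 66).
Mode = (6−1)/(6+66−2) = 5/70 = 0.0714.
With a flat prior the MAP equals the MLE, 5/70.
Mean = 6/(6+66) = 6/72 = 0.0833.
Squared-error loss ⇒ the optimal estimator is the posterior mean.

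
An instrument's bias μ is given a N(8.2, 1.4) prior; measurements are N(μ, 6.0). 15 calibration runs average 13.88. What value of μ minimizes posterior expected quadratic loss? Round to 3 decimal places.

Posterior for μ is Normal. Precision-weighted mean: (1/1.4·8.2 + 15/6.0·13.88) / (1/1.4 + 15/6.0) = 12.618.
A Normal posterior is symmetric, so mode = mean.
Quadratic loss ⇒ the optimal estimator is the posterior mean.

12.618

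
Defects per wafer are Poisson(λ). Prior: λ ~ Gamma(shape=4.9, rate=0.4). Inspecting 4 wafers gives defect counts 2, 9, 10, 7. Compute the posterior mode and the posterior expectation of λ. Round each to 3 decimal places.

posterior mode = 7.250, posterior expectation = 7.477

Σ counts = 28. Posterior: Gamma(shape = 4.9+28 = 32.9, rate = 0.4+4 = 4.4).
Mode = (α−1)/β = 31.9/4.4 = 7.250.
Mean = α/β = 32.9/4.4 = 7.477.
The mean is pulled above the mode by the posterior's right skew.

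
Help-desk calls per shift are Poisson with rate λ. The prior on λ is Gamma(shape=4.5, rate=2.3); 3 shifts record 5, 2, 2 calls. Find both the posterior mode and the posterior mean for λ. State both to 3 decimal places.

MAP = 2.358; posterior mean = 2.547

Σ counts = 9. Posterior: Gamma(shape = 4.5+9 = 13.5, rate = 2.3+3 = 5.3).
Mode = (α−1)/β = 12.5/5.3 = 2.358.
Mean = α/β = 13.5/5.3 = 2.547.
The mean is pulled above the mode by the posterior's right skew.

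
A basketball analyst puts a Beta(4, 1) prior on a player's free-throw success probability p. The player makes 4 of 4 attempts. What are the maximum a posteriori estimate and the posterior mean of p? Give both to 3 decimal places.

Posterior: Beta(4+4, 1+0) = Beta(8, 1).
Since β = 1 ≤ 1 and α > 1, the Beta density is monotone increasing on [0,1]; the mode is at 1.
Mean = 8/(8+1) = 0.889.
Mode > mean: the posterior has a left tail.

MAP = 1.000; posterior mean = 0.889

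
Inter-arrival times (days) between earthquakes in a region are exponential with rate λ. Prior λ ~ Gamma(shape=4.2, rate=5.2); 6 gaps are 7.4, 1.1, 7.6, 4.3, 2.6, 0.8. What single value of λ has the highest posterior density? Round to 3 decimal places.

Σ times = 23.8. Posterior: Gamma(shape = 4.2+6 = 10.2, rate = 5.2+23.8 = 29.0).
Mode = (α−1)/β = 9.2/29.0 = 0.317.
Mean = α/β = 10.2/29.0 = 0.352.
This is the posterior mode — the MAP estimate.

0.317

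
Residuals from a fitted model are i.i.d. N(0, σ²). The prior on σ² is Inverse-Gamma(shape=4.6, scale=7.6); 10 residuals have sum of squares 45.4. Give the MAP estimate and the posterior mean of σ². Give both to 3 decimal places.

MAP: 2.858. Posterior mean: 3.523.

Posterior: Inverse-Gamma(shape = 4.6+10/2 = 9.6, scale = 7.6+45.4/2 = 30.3).
Mode = β/(α+1) = 30.3/10.6 = 2.858.
Mean = β/(α−1) = 30.3/8.6 = 3.523.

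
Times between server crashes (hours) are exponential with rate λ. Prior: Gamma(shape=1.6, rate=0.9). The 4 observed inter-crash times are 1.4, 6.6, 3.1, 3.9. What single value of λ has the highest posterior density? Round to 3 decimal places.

Σ times = 15.0. Posterior: Gamma(shape = 1.6+4 = 5.6, rate = 0.9+15.0 = 15.9).
Mode = (α−1)/β = 4.6/15.9 = 0.289.
Mean = α/β = 5.6/15.9 = 0.352.
This is the posterior mode — the MAP estimate.

0.289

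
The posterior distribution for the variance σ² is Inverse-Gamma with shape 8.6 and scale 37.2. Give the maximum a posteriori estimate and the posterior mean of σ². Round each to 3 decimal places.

Mode = β/(α+1) = 37.2/9.6 = 3.875.
Mean = β/(α−1) = 37.2/7.6 = 4.895.

MAP = 3.875; posterior mean = 4.895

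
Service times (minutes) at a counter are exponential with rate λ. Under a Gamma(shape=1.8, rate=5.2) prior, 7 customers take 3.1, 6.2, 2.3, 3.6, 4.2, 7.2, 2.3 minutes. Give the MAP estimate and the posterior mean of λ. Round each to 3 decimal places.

MAP = 0.229, posterior mean = 0.258

Σ times = 28.9. Posterior: Gamma(shape = 1.8+7 = 8.8, rate = 5.2+28.9 = 34.1).
Mode = (α−1)/β = 7.8/34.1 = 0.229.
Mean = α/β = 8.8/34.1 = 0.258.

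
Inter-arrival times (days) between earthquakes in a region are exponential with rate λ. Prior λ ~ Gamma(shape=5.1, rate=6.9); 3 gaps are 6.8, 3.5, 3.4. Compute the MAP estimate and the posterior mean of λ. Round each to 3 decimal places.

λ_MAP = 0.345, E[λ|data] = 0.393

Σ times = 13.7. Posterior: Gamma(shape = 5.1+3 = 8.1, rate = 6.9+13.7 = 20.6).
Mode = (α−1)/β = 7.1/20.6 = 0.345.
Mean = α/β = 8.1/20.6 = 0.393.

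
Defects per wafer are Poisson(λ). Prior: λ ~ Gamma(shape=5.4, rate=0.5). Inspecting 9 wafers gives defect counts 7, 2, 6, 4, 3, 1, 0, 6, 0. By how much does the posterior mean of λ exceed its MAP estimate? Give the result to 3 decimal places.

0.105

Σ counts = 29. Posterior: Gamma(shape = 5.4+29 = 34.4, rate = 0.5+9 = 9.5).
Mode = (α−1)/β = 33.4/9.5 = 3.516.
Mean = α/β = 34.4/9.5 = 3.621.
Difference = 3.621 − 3.516 = 0.105.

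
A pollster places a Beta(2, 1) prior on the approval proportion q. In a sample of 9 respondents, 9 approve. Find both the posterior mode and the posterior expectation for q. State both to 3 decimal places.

Posterior: Beta(2+9, 1+0) = Beta(11, 1).
Since β = 1 ≤ 1 and α > 1, the Beta density is monotone increasing on [0,1]; the mode is at 1.
Mean = 11/(11+1) = 0.917.
The posterior is left-skewed, so the mode exceeds the mean.

posterior mode = 1.000, posterior expectation = 0.917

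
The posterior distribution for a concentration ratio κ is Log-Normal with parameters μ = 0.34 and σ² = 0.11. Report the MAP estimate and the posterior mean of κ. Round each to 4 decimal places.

Mode = exp(μ − σ²) = exp(0.23) = 1.2586.
Mean = exp(μ + σ²/2) = exp(0.395) = 1.4844.
The posterior is right-skewed, so the mean exceeds the mode.

MAP: 1.2586. Posterior mean: 1.4844.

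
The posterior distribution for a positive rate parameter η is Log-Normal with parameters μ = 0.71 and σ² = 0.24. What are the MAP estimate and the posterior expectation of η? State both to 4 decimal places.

MAP = 1.6000, posterior mean = 2.2933

Mode = exp(μ − σ²) = exp(0.47) = 1.6000.
Mean = exp(μ + σ²/2) = exp(0.830) = 2.2933.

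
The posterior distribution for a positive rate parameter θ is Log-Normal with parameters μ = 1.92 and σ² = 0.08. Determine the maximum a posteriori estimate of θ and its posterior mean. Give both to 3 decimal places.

maximum a posteriori estimate = 6.297, posterior mean = 7.099

Mode = exp(μ − σ²) = exp(1.84) = 6.297.
Mean = exp(μ + σ²/2) = exp(1.960) = 7.099.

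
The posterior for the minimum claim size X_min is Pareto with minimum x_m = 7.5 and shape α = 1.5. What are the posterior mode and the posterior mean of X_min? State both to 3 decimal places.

MAP = 7.500; posterior mean = 22.500

The Pareto density is strictly decreasing on [x_m, ∞), so the mode is x_m = 7.500.
Mean = α·x_m/(α−1) = 1.5·7.5/0.5 = 22.500.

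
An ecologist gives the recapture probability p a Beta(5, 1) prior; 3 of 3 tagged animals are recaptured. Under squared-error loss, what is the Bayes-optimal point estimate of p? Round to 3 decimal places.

Posterior: Beta(5+3, 1+0) = Beta(8, 1).
Since β = 1 ≤ 1 and α > 1, the Beta density is monotone increasing on [0,1]; the mode is at 1.
Mean = 8/(8+1) = 0.889.
Squared-error loss ⇒ the optimal estimator is the posterior mean.

0.889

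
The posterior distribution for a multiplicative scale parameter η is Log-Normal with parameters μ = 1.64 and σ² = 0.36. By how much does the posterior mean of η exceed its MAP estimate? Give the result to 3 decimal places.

Mode = exp(μ − σ²) = exp(1.28) = 3.597.
Mean = exp(μ + σ²/2) = exp(1.820) = 6.172.
Difference = 6.172 − 3.597 = 2.575.
Right-skewed posterior ⇒ mode < mean.

2.575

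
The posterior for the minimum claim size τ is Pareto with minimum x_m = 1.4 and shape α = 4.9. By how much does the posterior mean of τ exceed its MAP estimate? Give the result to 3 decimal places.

0.359

The Pareto density is strictly decreasing on [x_m, ∞), so the mode is x_m = 1.400.
Mean = α·x_m/(α−1) = 4.9·1.4/3.9 = 1.759.
Difference = 1.759 − 1.400 = 0.359.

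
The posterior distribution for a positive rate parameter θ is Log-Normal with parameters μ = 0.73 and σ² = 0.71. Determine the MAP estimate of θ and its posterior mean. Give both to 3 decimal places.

MAP = 1.020, posterior mean = 2.959

Mode = exp(μ − σ²) = exp(0.02) = 1.020.
Mean = exp(μ + σ²/2) = exp(1.085) = 2.959.
Mean > mode: the posterior has a right tail.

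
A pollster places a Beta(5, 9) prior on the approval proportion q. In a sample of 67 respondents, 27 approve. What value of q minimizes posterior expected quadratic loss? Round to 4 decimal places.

0.3951

Posterior: Beta(5+27, 9+40) = Beta(32, 49).
Mode = (32−1)/(32+49−2) = 31/79 = 0.3924.
Mean = 32/(32+49) = 32/81 = 0.3951.
Quadratic loss ⇒ the optimal estimator is the posterior mean.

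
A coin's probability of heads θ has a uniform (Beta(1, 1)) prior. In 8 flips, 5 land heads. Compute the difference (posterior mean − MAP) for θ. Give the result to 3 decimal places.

Posterior: Beta(1+5, 1+3) = Beta(6, 4).
Mode = (6−1)/(6+4−2) = 5/8 = 0.625.
Mean = 6/(6+4) = 6/10 = 0.600.
Difference = 0.600 − 0.625 = -0.025.

-0.025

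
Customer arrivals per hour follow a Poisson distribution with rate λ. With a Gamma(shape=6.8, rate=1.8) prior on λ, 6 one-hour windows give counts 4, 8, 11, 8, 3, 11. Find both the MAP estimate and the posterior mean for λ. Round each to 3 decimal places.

λ_MAP = 6.513, E[λ|data] = 6.641

Σ counts = 45. Posterior: Gamma(shape = 6.8+45 = 51.8, rate = 1.8+6 = 7.8).
Mode = (α−1)/β = 50.8/7.8 = 6.513.
Mean = α/β = 51.8/7.8 = 6.641.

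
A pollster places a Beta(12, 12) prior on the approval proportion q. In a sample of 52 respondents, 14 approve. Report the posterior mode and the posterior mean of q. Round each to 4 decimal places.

Posterior: Beta(12+14, 12+38) = Beta(26, 50).
Mode = (26−1)/(26+50−2) = 25/74 = 0.3378.
Mean = 26/(26+50) = 26/76 = 0.3421.
The posterior is right-skewed, so the mean exceeds the mode.

posterior mode = 0.3378, posterior mean = 0.3421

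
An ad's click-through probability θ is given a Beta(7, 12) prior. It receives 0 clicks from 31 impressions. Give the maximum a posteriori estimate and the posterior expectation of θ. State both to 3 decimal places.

Posterior: Beta(7+0, 12+31) = Beta(7, 43).
Mode = (7−1)/(7+43−2) = 6/48 = 0.125.
Mean = 7/(7+43) = 7/50 = 0.140.

θ_MAP = 0.125, E[θ|data] = 0.140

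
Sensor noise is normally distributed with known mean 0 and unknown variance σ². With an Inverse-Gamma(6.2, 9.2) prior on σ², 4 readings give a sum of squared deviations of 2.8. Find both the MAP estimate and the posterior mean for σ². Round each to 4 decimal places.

Posterior: Inverse-Gamma(shape = 6.2+4/2 = 8.2, scale = 9.2+2.8/2 = 10.6).
Mode = β/(α+1) = 10.6/9.2 = 1.1522.
Mean = β/(α−1) = 10.6/7.2 = 1.4722.
The mean is pulled above the mode by the posterior's right skew.

σ²_MAP = 1.1522, E[σ²|data] = 1.4722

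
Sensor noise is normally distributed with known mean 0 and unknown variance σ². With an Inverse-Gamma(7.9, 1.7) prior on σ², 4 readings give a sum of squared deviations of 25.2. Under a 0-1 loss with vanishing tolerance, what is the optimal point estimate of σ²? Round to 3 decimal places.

Posterior: Inverse-Gamma(shape = 7.9+4/2 = 9.9, scale = 1.7+25.2/2 = 14.3).
Mode = β/(α+1) = 14.3/10.9 = 1.312.
Mean = β/(α−1) = 14.3/8.9 = 1.607.
This is the posterior mode — the MAP estimate.

1.312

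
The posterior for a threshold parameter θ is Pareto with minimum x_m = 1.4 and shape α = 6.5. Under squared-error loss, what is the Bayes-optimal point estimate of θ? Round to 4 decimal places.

The Pareto density is strictly decreasing on [x_m, ∞), so the mode is x_m = 1.4000.
Mean = α·x_m/(α−1) = 6.5·1.4/5.5 = 1.6545.
Squared-error loss ⇒ the optimal estimator is the posterior mean.

1.6545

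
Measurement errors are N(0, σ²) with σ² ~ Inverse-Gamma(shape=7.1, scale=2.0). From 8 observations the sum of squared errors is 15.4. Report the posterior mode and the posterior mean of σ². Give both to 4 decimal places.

Posterior: Inverse-Gamma(shape = 7.1+8/2 = 11.1, scale = 2.0+15.4/2 = 9.7).
Mode = β/(α+1) = 9.7/12.1 = 0.8017.
Mean = β/(α−1) = 9.7/10.1 = 0.9604.
Right-skewed posterior ⇒ mode < mean.

MAP: 0.8017. Posterior mean: 0.9604.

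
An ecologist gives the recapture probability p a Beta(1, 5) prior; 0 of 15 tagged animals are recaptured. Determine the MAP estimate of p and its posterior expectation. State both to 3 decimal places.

p_MAP = 0.000, E[p|data] = 0.048

Posterior: Beta(1+0, 5+15) = Beta(1, 20).
Since α = 1 ≤ 1 and β > 1, the Beta density is monotone decreasing on [0,1]; the mode is at 0.
Mean = 1/(1+20) = 0.048.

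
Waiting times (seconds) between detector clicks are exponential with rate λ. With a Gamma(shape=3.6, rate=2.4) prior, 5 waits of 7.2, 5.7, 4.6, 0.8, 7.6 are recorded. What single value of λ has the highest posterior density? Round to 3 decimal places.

Σ times = 25.9. Posterior: Gamma(shape = 3.6+5 = 8.6, rate = 2.4+25.9 = 28.3).
Mode = (α−1)/β = 7.6/28.3 = 0.269.
Mean = α/β = 8.6/28.3 = 0.304.
This is the posterior mode — the MAP estimate.

0.269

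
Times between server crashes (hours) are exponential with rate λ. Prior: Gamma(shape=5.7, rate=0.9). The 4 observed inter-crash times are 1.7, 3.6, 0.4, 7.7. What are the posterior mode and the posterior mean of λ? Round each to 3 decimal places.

MAP: 0.608. Posterior mean: 0.678.

Σ times = 13.4. Posterior: Gamma(shape = 5.7+4 = 9.7, rate = 0.9+13.4 = 14.3).
Mode = (α−1)/β = 8.7/14.3 = 0.608.
Mean = α/β = 9.7/14.3 = 0.678.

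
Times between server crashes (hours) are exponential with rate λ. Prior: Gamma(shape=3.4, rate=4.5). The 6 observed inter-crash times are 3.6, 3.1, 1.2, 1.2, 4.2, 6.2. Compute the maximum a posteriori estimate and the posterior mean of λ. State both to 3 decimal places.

MAP = 0.350; posterior mean = 0.392

Σ times = 19.5. Posterior: Gamma(shape = 3.4+6 = 9.4, rate = 4.5+19.5 = 24.0).
Mode = (α−1)/β = 8.4/24.0 = 0.350.
Mean = α/β = 9.4/24.0 = 0.392.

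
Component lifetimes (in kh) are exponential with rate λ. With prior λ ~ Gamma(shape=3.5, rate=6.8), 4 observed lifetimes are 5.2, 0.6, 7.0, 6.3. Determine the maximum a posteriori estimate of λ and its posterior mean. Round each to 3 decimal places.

MAP: 0.251. Posterior mean: 0.290.

Σ times = 19.1. Posterior: Gamma(shape = 3.5+4 = 7.5, rate = 6.8+19.1 = 25.9).
Mode = (α−1)/β = 6.5/25.9 = 0.251.
Mean = α/β = 7.5/25.9 = 0.290.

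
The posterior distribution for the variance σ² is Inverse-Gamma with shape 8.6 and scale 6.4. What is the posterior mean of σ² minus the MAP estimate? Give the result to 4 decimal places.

0.1754

Mode = β/(α+1) = 6.4/9.6 = 0.6667.
Mean = β/(α−1) = 6.4/7.6 = 0.8421.
Difference = 0.8421 − 0.6667 = 0.1754.
The mean is pulled above the mode by the posterior's right skew.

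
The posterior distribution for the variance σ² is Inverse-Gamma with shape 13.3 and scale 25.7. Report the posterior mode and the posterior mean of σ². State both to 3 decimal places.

posterior mode = 1.797, posterior mean = 2.089

Mode = β/(α+1) = 25.7/14.3 = 1.797.
Mean = β/(α−1) = 25.7/12.3 = 2.089.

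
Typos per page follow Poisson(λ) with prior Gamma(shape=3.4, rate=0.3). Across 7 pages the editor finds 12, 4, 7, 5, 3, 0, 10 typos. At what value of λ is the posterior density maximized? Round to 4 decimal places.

Σ counts = 41. Posterior: Gamma(shape = 3.4+41 = 44.4, rate = 0.3+7 = 7.3).
Mode = (α−1)/β = 43.4/7.3 = 5.9452.
Mean = α/β = 44.4/7.3 = 6.0822.
This is the posterior mode — the MAP estimate.

5.9452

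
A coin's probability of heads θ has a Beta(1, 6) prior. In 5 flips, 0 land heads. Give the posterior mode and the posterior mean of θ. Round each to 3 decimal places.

Posterior: Beta(1+0, 6+5) = Beta(1, 11).
Since α = 1 ≤ 1 and β > 1, the Beta density is monotone decreasing on [0,1]; the mode is at 0.
Mean = 1/(1+11) = 0.083.

θ_MAP = 0.000, E[θ|data] = 0.083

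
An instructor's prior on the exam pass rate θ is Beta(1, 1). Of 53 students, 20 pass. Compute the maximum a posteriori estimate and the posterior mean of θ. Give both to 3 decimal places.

MAP = 0.377; posterior mean = 0.382

Posterior: Beta(1+20, 1+33) = Beta(21, 34).
Mode = (21−1)/(21+34−2) = 20/53 = 0.377.
With a flat prior the MAP equals the MLE, 20/53.
Mean = 21/(21+34) = 21/55 = 0.382.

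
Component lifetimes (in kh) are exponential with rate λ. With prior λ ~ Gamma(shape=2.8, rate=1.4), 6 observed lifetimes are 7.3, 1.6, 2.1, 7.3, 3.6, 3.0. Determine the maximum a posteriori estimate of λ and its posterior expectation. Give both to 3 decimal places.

MAP: 0.297. Posterior mean: 0.335.

Σ times = 24.9. Posterior: Gamma(shape = 2.8+6 = 8.8, rate = 1.4+24.9 = 26.3).
Mode = (α−1)/β = 7.8/26.3 = 0.297.
Mean = α/β = 8.8/26.3 = 0.335.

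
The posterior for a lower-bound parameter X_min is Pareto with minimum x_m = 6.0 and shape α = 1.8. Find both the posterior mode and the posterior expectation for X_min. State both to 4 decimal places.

MAP = 6.0000, posterior mean = 13.5000

The Pareto density is strictly decreasing on [x_m, ∞), so the mode is x_m = 6.0000.
Mean = α·x_m/(α−1) = 1.8·6.0/0.8 = 13.5000.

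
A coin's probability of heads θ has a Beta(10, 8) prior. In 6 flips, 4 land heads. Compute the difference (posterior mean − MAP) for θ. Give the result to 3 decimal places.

-0.008

Posterior: Beta(10+4, 8+2) = Beta(14, 10).
Mode = (14−1)/(14+10−2) = 13/22 = 0.591.
Mean = 14/(14+10) = 14/24 = 0.583.
Difference = 0.583 − 0.591 = -0.008.
The posterior is left-skewed, so the mode exceeds the mean.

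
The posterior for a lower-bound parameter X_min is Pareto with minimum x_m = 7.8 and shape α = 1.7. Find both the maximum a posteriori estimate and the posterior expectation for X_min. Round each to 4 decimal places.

X_min_MAP = 7.8000, E[X_min|data] = 18.9429

The Pareto density is strictly decreasing on [x_m, ∞), so the mode is x_m = 7.8000.
Mean = α·x_m/(α−1) = 1.7·7.8/0.7 = 18.9429.
Right-skewed posterior ⇒ mode < mean.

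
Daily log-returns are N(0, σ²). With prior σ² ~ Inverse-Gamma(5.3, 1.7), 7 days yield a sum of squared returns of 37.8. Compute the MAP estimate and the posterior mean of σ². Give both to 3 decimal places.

MAP: 2.102. Posterior mean: 2.641.

Posterior: Inverse-Gamma(shape = 5.3+7/2 = 8.8, scale = 1.7+37.8/2 = 20.6).
Mode = β/(α+1) = 20.6/9.8 = 2.102.
Mean = β/(α−1) = 20.6/7.8 = 2.641.
The mean is pulled above the mode by the posterior's right skew.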